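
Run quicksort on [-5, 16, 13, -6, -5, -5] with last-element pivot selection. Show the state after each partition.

Partition 1: pivot=-5 at index 3 -> [-5, -6, -5, -5, 13, 16]
Partition 2: pivot=-5 at index 2 -> [-5, -6, -5, -5, 13, 16]
Partition 3: pivot=-6 at index 0 -> [-6, -5, -5, -5, 13, 16]
Partition 4: pivot=16 at index 5 -> [-6, -5, -5, -5, 13, 16]


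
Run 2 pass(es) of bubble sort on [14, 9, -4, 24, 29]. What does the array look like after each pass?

After pass 1: [9, -4, 14, 24, 29] (2 swaps)
After pass 2: [-4, 9, 14, 24, 29] (1 swaps)
Total swaps: 3


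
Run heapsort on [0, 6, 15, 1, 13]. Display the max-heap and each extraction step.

Build heap: [15, 13, 0, 1, 6]
Extract 15: [13, 6, 0, 1, 15]
Extract 13: [6, 1, 0, 13, 15]
Extract 6: [1, 0, 6, 13, 15]
Extract 1: [0, 1, 6, 13, 15]


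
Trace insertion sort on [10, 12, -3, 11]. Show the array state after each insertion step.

First element 10 is already 'sorted'
Insert 12: shifted 0 elements -> [10, 12, -3, 11]
Insert -3: shifted 2 elements -> [-3, 10, 12, 11]
Insert 11: shifted 1 elements -> [-3, 10, 11, 12]


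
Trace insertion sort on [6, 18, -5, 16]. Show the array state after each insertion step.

First element 6 is already 'sorted'
Insert 18: shifted 0 elements -> [6, 18, -5, 16]
Insert -5: shifted 2 elements -> [-5, 6, 18, 16]
Insert 16: shifted 1 elements -> [-5, 6, 16, 18]


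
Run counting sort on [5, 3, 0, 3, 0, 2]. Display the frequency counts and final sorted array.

Count array: [2, 0, 1, 2, 0, 1]
(count[i] = number of elements equal to i)
Cumulative count: [2, 2, 3, 5, 5, 6]
Sorted: [0, 0, 2, 3, 3, 5]


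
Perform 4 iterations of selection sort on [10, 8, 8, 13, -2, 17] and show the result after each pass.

Pass 1: Select minimum -2 at index 4, swap -> [-2, 8, 8, 13, 10, 17]
Pass 2: Select minimum 8 at index 1, swap -> [-2, 8, 8, 13, 10, 17]
Pass 3: Select minimum 8 at index 2, swap -> [-2, 8, 8, 13, 10, 17]
Pass 4: Select minimum 10 at index 4, swap -> [-2, 8, 8, 10, 13, 17]


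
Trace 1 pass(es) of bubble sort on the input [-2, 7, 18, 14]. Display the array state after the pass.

After pass 1: [-2, 7, 14, 18] (1 swaps)
Total swaps: 1


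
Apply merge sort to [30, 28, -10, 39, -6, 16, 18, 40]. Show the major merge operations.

Divide and conquer:
  Merge [30] + [28] -> [28, 30]
  Merge [-10] + [39] -> [-10, 39]
  Merge [28, 30] + [-10, 39] -> [-10, 28, 30, 39]
  Merge [-6] + [16] -> [-6, 16]
  Merge [18] + [40] -> [18, 40]
  Merge [-6, 16] + [18, 40] -> [-6, 16, 18, 40]
  Merge [-10, 28, 30, 39] + [-6, 16, 18, 40] -> [-10, -6, 16, 18, 28, 30, 39, 40]


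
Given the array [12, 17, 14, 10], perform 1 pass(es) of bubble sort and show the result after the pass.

After pass 1: [12, 14, 10, 17] (2 swaps)
Total swaps: 2


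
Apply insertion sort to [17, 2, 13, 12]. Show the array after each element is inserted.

First element 17 is already 'sorted'
Insert 2: shifted 1 elements -> [2, 17, 13, 12]
Insert 13: shifted 1 elements -> [2, 13, 17, 12]
Insert 12: shifted 2 elements -> [2, 12, 13, 17]


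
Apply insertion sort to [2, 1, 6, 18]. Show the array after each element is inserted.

First element 2 is already 'sorted'
Insert 1: shifted 1 elements -> [1, 2, 6, 18]
Insert 6: shifted 0 elements -> [1, 2, 6, 18]
Insert 18: shifted 0 elements -> [1, 2, 6, 18]


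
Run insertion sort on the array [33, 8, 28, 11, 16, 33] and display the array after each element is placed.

First element 33 is already 'sorted'
Insert 8: shifted 1 elements -> [8, 33, 28, 11, 16, 33]
Insert 28: shifted 1 elements -> [8, 28, 33, 11, 16, 33]
Insert 11: shifted 2 elements -> [8, 11, 28, 33, 16, 33]
Insert 16: shifted 2 elements -> [8, 11, 16, 28, 33, 33]
Insert 33: shifted 0 elements -> [8, 11, 16, 28, 33, 33]


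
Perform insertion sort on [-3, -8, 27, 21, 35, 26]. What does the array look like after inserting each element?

First element -3 is already 'sorted'
Insert -8: shifted 1 elements -> [-8, -3, 27, 21, 35, 26]
Insert 27: shifted 0 elements -> [-8, -3, 27, 21, 35, 26]
Insert 21: shifted 1 elements -> [-8, -3, 21, 27, 35, 26]
Insert 35: shifted 0 elements -> [-8, -3, 21, 27, 35, 26]
Insert 26: shifted 2 elements -> [-8, -3, 21, 26, 27, 35]


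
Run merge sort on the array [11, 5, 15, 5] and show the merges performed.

Divide and conquer:
  Merge [11] + [5] -> [5, 11]
  Merge [15] + [5] -> [5, 15]
  Merge [5, 11] + [5, 15] -> [5, 5, 11, 15]


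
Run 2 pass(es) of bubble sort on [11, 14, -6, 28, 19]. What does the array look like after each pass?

After pass 1: [11, -6, 14, 19, 28] (2 swaps)
After pass 2: [-6, 11, 14, 19, 28] (1 swaps)
Total swaps: 3


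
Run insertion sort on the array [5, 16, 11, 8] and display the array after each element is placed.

First element 5 is already 'sorted'
Insert 16: shifted 0 elements -> [5, 16, 11, 8]
Insert 11: shifted 1 elements -> [5, 11, 16, 8]
Insert 8: shifted 2 elements -> [5, 8, 11, 16]


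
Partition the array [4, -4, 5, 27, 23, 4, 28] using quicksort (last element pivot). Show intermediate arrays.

Partition 1: pivot=28 at index 6 -> [4, -4, 5, 27, 23, 4, 28]
Partition 2: pivot=4 at index 2 -> [4, -4, 4, 27, 23, 5, 28]
Partition 3: pivot=-4 at index 0 -> [-4, 4, 4, 27, 23, 5, 28]
Partition 4: pivot=5 at index 3 -> [-4, 4, 4, 5, 23, 27, 28]
Partition 5: pivot=27 at index 5 -> [-4, 4, 4, 5, 23, 27, 28]


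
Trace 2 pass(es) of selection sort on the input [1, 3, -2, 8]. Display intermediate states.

Pass 1: Select minimum -2 at index 2, swap -> [-2, 3, 1, 8]
Pass 2: Select minimum 1 at index 2, swap -> [-2, 1, 3, 8]


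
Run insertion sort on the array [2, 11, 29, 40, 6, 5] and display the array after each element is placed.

First element 2 is already 'sorted'
Insert 11: shifted 0 elements -> [2, 11, 29, 40, 6, 5]
Insert 29: shifted 0 elements -> [2, 11, 29, 40, 6, 5]
Insert 40: shifted 0 elements -> [2, 11, 29, 40, 6, 5]
Insert 6: shifted 3 elements -> [2, 6, 11, 29, 40, 5]
Insert 5: shifted 4 elements -> [2, 5, 6, 11, 29, 40]


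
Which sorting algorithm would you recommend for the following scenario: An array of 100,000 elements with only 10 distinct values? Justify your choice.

Best choice: 3-way quicksort or Counting sort
Reason: 3-way (Dutch national flag) partitioning groups every copy of the pivot together, so with only d=10 distinct keys quicksort finishes in O(n log d) expected time, which is effectively linear; counting sort runs in O(n + k) where k is the size of the key range (not the number of distinct values), so it is linear when the 10 values are integers drawn from a small known range


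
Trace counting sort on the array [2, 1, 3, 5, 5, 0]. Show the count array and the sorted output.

Count array: [1, 1, 1, 1, 0, 2]
(count[i] = number of elements equal to i)
Cumulative count: [1, 2, 3, 4, 4, 6]
Sorted: [0, 1, 2, 3, 5, 5]


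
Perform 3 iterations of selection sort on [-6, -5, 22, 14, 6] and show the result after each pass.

Pass 1: Select minimum -6 at index 0, swap -> [-6, -5, 22, 14, 6]
Pass 2: Select minimum -5 at index 1, swap -> [-6, -5, 22, 14, 6]
Pass 3: Select minimum 6 at index 4, swap -> [-6, -5, 6, 14, 22]


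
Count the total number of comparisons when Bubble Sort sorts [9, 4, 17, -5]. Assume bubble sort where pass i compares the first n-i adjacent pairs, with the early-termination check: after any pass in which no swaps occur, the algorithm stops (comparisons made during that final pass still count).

Pass 1: compare adjacent pairs (0,1)..(2,3) = 3 comparison(s), 2 swap(s) -> [4, 9, -5, 17]
Pass 2: compare adjacent pairs (0,1)..(1,2) = 2 comparison(s), 1 swap(s) -> [4, -5, 9, 17]
Pass 3: compare adjacent pairs (0,1)..(0,1) = 1 comparison(s), 1 swap(s) -> [-5, 4, 9, 17]
Every pass made at least one swap, so all n-1 passes run.
Total comparisons: 3 + 2 + 1 = 6


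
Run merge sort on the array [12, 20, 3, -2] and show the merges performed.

Divide and conquer:
  Merge [12] + [20] -> [12, 20]
  Merge [3] + [-2] -> [-2, 3]
  Merge [12, 20] + [-2, 3] -> [-2, 3, 12, 20]


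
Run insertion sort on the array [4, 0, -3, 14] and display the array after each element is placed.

First element 4 is already 'sorted'
Insert 0: shifted 1 elements -> [0, 4, -3, 14]
Insert -3: shifted 2 elements -> [-3, 0, 4, 14]
Insert 14: shifted 0 elements -> [-3, 0, 4, 14]


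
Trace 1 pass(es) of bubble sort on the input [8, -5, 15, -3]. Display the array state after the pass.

After pass 1: [-5, 8, -3, 15] (2 swaps)
Total swaps: 2


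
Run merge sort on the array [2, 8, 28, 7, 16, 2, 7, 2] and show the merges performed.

Divide and conquer:
  Merge [2] + [8] -> [2, 8]
  Merge [28] + [7] -> [7, 28]
  Merge [2, 8] + [7, 28] -> [2, 7, 8, 28]
  Merge [16] + [2] -> [2, 16]
  Merge [7] + [2] -> [2, 7]
  Merge [2, 16] + [2, 7] -> [2, 2, 7, 16]
  Merge [2, 7, 8, 28] + [2, 2, 7, 16] -> [2, 2, 2, 7, 7, 8, 16, 28]


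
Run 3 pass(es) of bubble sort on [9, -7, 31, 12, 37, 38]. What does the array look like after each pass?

After pass 1: [-7, 9, 12, 31, 37, 38] (2 swaps)
After pass 2: [-7, 9, 12, 31, 37, 38] (0 swaps)
After pass 3: [-7, 9, 12, 31, 37, 38] (0 swaps)
Total swaps: 2


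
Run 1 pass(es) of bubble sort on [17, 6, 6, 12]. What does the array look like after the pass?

After pass 1: [6, 6, 12, 17] (3 swaps)
Total swaps: 3


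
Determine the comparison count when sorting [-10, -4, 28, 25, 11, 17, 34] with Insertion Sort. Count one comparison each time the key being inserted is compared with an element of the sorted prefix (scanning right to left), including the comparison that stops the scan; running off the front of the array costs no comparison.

Insert -4: -10 <= -4 (stop) = 1 comparison(s) -> [-10, -4, 28, 25, 11, 17, 34]
Insert 28: -4 <= 28 (stop) = 1 comparison(s) -> [-10, -4, 28, 25, 11, 17, 34]
Insert 25: 28 > 25 (shift), -4 <= 25 (stop) = 2 comparison(s) -> [-10, -4, 25, 28, 11, 17, 34]
Insert 11: 28 > 11 (shift), 25 > 11 (shift), -4 <= 11 (stop) = 3 comparison(s) -> [-10, -4, 11, 25, 28, 17, 34]
Insert 17: 28 > 17 (shift), 25 > 17 (shift), 11 <= 17 (stop) = 3 comparison(s) -> [-10, -4, 11, 17, 25, 28, 34]
Insert 34: 28 <= 34 (stop) = 1 comparison(s) -> [-10, -4, 11, 17, 25, 28, 34]
Total comparisons: 1 + 1 + 2 + 3 + 3 + 1 = 11


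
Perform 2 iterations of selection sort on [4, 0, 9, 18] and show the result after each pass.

Pass 1: Select minimum 0 at index 1, swap -> [0, 4, 9, 18]
Pass 2: Select minimum 4 at index 1, swap -> [0, 4, 9, 18]


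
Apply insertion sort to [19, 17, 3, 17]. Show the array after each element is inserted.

First element 19 is already 'sorted'
Insert 17: shifted 1 elements -> [17, 19, 3, 17]
Insert 3: shifted 2 elements -> [3, 17, 19, 17]
Insert 17: shifted 1 elements -> [3, 17, 17, 19]


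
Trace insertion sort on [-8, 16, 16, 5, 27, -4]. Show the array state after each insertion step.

First element -8 is already 'sorted'
Insert 16: shifted 0 elements -> [-8, 16, 16, 5, 27, -4]
Insert 16: shifted 0 elements -> [-8, 16, 16, 5, 27, -4]
Insert 5: shifted 2 elements -> [-8, 5, 16, 16, 27, -4]
Insert 27: shifted 0 elements -> [-8, 5, 16, 16, 27, -4]
Insert -4: shifted 4 elements -> [-8, -4, 5, 16, 16, 27]


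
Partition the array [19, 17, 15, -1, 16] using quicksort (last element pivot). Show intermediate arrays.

Partition 1: pivot=16 at index 2 -> [15, -1, 16, 17, 19]
Partition 2: pivot=-1 at index 0 -> [-1, 15, 16, 17, 19]
Partition 3: pivot=19 at index 4 -> [-1, 15, 16, 17, 19]


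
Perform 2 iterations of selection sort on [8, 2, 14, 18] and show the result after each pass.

Pass 1: Select minimum 2 at index 1, swap -> [2, 8, 14, 18]
Pass 2: Select minimum 8 at index 1, swap -> [2, 8, 14, 18]


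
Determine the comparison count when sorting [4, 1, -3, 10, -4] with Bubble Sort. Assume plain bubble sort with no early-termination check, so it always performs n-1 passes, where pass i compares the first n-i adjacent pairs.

Pass 1: compare adjacent pairs (0,1)..(3,4) = 4 comparison(s), 3 swap(s) -> [1, -3, 4, -4, 10]
Pass 2: compare adjacent pairs (0,1)..(2,3) = 3 comparison(s), 2 swap(s) -> [-3, 1, -4, 4, 10]
Pass 3: compare adjacent pairs (0,1)..(1,2) = 2 comparison(s), 1 swap(s) -> [-3, -4, 1, 4, 10]
Pass 4: compare adjacent pairs (0,1)..(0,1) = 1 comparison(s), 1 swap(s) -> [-4, -3, 1, 4, 10]
Total comparisons: 4 + 3 + 2 + 1 = 10


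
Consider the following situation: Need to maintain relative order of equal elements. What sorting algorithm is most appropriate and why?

Best choice: Merge sort or Insertion sort
Reason: Both are stable; quicksort and heapsort are not stable


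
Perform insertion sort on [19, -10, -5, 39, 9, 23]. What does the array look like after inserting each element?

First element 19 is already 'sorted'
Insert -10: shifted 1 elements -> [-10, 19, -5, 39, 9, 23]
Insert -5: shifted 1 elements -> [-10, -5, 19, 39, 9, 23]
Insert 39: shifted 0 elements -> [-10, -5, 19, 39, 9, 23]
Insert 9: shifted 2 elements -> [-10, -5, 9, 19, 39, 23]
Insert 23: shifted 1 elements -> [-10, -5, 9, 19, 23, 39]


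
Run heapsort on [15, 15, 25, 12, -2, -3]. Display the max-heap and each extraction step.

Build heap: [25, 15, 15, 12, -2, -3]
Extract 25: [15, 12, 15, -3, -2, 25]
Extract 15: [15, 12, -2, -3, 15, 25]
Extract 15: [12, -3, -2, 15, 15, 25]
Extract 12: [-2, -3, 12, 15, 15, 25]
Extract -2: [-3, -2, 12, 15, 15, 25]


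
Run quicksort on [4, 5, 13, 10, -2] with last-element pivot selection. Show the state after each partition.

Partition 1: pivot=-2 at index 0 -> [-2, 5, 13, 10, 4]
Partition 2: pivot=4 at index 1 -> [-2, 4, 13, 10, 5]
Partition 3: pivot=5 at index 2 -> [-2, 4, 5, 10, 13]
Partition 4: pivot=13 at index 4 -> [-2, 4, 5, 10, 13]


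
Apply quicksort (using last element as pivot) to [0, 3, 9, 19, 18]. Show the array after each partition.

Partition 1: pivot=18 at index 3 -> [0, 3, 9, 18, 19]
Partition 2: pivot=9 at index 2 -> [0, 3, 9, 18, 19]
Partition 3: pivot=3 at index 1 -> [0, 3, 9, 18, 19]


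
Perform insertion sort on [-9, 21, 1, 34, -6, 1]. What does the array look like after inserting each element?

First element -9 is already 'sorted'
Insert 21: shifted 0 elements -> [-9, 21, 1, 34, -6, 1]
Insert 1: shifted 1 elements -> [-9, 1, 21, 34, -6, 1]
Insert 34: shifted 0 elements -> [-9, 1, 21, 34, -6, 1]
Insert -6: shifted 3 elements -> [-9, -6, 1, 21, 34, 1]
Insert 1: shifted 2 elements -> [-9, -6, 1, 1, 21, 34]


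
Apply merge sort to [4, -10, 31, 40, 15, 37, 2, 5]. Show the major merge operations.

Divide and conquer:
  Merge [4] + [-10] -> [-10, 4]
  Merge [31] + [40] -> [31, 40]
  Merge [-10, 4] + [31, 40] -> [-10, 4, 31, 40]
  Merge [15] + [37] -> [15, 37]
  Merge [2] + [5] -> [2, 5]
  Merge [15, 37] + [2, 5] -> [2, 5, 15, 37]
  Merge [-10, 4, 31, 40] + [2, 5, 15, 37] -> [-10, 2, 4, 5, 15, 31, 37, 40]


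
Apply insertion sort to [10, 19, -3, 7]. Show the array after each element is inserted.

First element 10 is already 'sorted'
Insert 19: shifted 0 elements -> [10, 19, -3, 7]
Insert -3: shifted 2 elements -> [-3, 10, 19, 7]
Insert 7: shifted 2 elements -> [-3, 7, 10, 19]


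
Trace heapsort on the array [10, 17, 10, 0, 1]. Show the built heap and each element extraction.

Build heap: [17, 10, 10, 0, 1]
Extract 17: [10, 1, 10, 0, 17]
Extract 10: [10, 1, 0, 10, 17]
Extract 10: [1, 0, 10, 10, 17]
Extract 1: [0, 1, 10, 10, 17]


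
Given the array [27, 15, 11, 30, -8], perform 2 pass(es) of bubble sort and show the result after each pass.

After pass 1: [15, 11, 27, -8, 30] (3 swaps)
After pass 2: [11, 15, -8, 27, 30] (2 swaps)
Total swaps: 5


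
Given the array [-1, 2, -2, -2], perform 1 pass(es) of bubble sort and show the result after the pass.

After pass 1: [-1, -2, -2, 2] (2 swaps)
Total swaps: 2


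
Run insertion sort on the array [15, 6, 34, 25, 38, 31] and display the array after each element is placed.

First element 15 is already 'sorted'
Insert 6: shifted 1 elements -> [6, 15, 34, 25, 38, 31]
Insert 34: shifted 0 elements -> [6, 15, 34, 25, 38, 31]
Insert 25: shifted 1 elements -> [6, 15, 25, 34, 38, 31]
Insert 38: shifted 0 elements -> [6, 15, 25, 34, 38, 31]
Insert 31: shifted 2 elements -> [6, 15, 25, 31, 34, 38]


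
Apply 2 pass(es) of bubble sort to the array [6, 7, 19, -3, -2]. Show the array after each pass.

After pass 1: [6, 7, -3, -2, 19] (2 swaps)
After pass 2: [6, -3, -2, 7, 19] (2 swaps)
Total swaps: 4


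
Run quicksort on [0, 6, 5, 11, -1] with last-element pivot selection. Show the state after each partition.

Partition 1: pivot=-1 at index 0 -> [-1, 6, 5, 11, 0]
Partition 2: pivot=0 at index 1 -> [-1, 0, 5, 11, 6]
Partition 3: pivot=6 at index 3 -> [-1, 0, 5, 6, 11]


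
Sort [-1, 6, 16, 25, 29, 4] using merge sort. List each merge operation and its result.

Divide and conquer:
  Merge [6] + [16] -> [6, 16]
  Merge [-1] + [6, 16] -> [-1, 6, 16]
  Merge [29] + [4] -> [4, 29]
  Merge [25] + [4, 29] -> [4, 25, 29]
  Merge [-1, 6, 16] + [4, 25, 29] -> [-1, 4, 6, 16, 25, 29]


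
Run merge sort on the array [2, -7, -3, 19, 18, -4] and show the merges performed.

Divide and conquer:
  Merge [-7] + [-3] -> [-7, -3]
  Merge [2] + [-7, -3] -> [-7, -3, 2]
  Merge [18] + [-4] -> [-4, 18]
  Merge [19] + [-4, 18] -> [-4, 18, 19]
  Merge [-7, -3, 2] + [-4, 18, 19] -> [-7, -4, -3, 2, 18, 19]


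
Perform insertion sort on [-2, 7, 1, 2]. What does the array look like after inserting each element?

First element -2 is already 'sorted'
Insert 7: shifted 0 elements -> [-2, 7, 1, 2]
Insert 1: shifted 1 elements -> [-2, 1, 7, 2]
Insert 2: shifted 1 elements -> [-2, 1, 2, 7]


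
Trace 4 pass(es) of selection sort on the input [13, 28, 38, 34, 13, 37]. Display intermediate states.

Pass 1: Select minimum 13 at index 0, swap -> [13, 28, 38, 34, 13, 37]
Pass 2: Select minimum 13 at index 4, swap -> [13, 13, 38, 34, 28, 37]
Pass 3: Select minimum 28 at index 4, swap -> [13, 13, 28, 34, 38, 37]
Pass 4: Select minimum 34 at index 3, swap -> [13, 13, 28, 34, 38, 37]


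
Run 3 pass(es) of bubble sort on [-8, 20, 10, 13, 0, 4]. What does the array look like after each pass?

After pass 1: [-8, 10, 13, 0, 4, 20] (4 swaps)
After pass 2: [-8, 10, 0, 4, 13, 20] (2 swaps)
After pass 3: [-8, 0, 4, 10, 13, 20] (2 swaps)
Total swaps: 8


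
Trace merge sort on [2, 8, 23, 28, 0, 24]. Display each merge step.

Divide and conquer:
  Merge [8] + [23] -> [8, 23]
  Merge [2] + [8, 23] -> [2, 8, 23]
  Merge [0] + [24] -> [0, 24]
  Merge [28] + [0, 24] -> [0, 24, 28]
  Merge [2, 8, 23] + [0, 24, 28] -> [0, 2, 8, 23, 24, 28]


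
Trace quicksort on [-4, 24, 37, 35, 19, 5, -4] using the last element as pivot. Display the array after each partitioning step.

Partition 1: pivot=-4 at index 1 -> [-4, -4, 37, 35, 19, 5, 24]
Partition 2: pivot=24 at index 4 -> [-4, -4, 19, 5, 24, 35, 37]
Partition 3: pivot=5 at index 2 -> [-4, -4, 5, 19, 24, 35, 37]
Partition 4: pivot=37 at index 6 -> [-4, -4, 5, 19, 24, 35, 37]


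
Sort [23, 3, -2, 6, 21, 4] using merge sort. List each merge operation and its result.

Divide and conquer:
  Merge [3] + [-2] -> [-2, 3]
  Merge [23] + [-2, 3] -> [-2, 3, 23]
  Merge [21] + [4] -> [4, 21]
  Merge [6] + [4, 21] -> [4, 6, 21]
  Merge [-2, 3, 23] + [4, 6, 21] -> [-2, 3, 4, 6, 21, 23]


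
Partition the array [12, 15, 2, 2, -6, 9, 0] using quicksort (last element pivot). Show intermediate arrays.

Partition 1: pivot=0 at index 1 -> [-6, 0, 2, 2, 12, 9, 15]
Partition 2: pivot=15 at index 6 -> [-6, 0, 2, 2, 12, 9, 15]
Partition 3: pivot=9 at index 4 -> [-6, 0, 2, 2, 9, 12, 15]
Partition 4: pivot=2 at index 3 -> [-6, 0, 2, 2, 9, 12, 15]


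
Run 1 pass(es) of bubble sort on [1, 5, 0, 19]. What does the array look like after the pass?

After pass 1: [1, 0, 5, 19] (1 swaps)
Total swaps: 1


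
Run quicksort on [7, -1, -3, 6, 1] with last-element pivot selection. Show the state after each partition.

Partition 1: pivot=1 at index 2 -> [-1, -3, 1, 6, 7]
Partition 2: pivot=-3 at index 0 -> [-3, -1, 1, 6, 7]
Partition 3: pivot=7 at index 4 -> [-3, -1, 1, 6, 7]


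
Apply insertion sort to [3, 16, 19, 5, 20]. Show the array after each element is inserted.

First element 3 is already 'sorted'
Insert 16: shifted 0 elements -> [3, 16, 19, 5, 20]
Insert 19: shifted 0 elements -> [3, 16, 19, 5, 20]
Insert 5: shifted 2 elements -> [3, 5, 16, 19, 20]
Insert 20: shifted 0 elements -> [3, 5, 16, 19, 20]


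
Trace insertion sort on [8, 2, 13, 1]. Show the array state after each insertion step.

First element 8 is already 'sorted'
Insert 2: shifted 1 elements -> [2, 8, 13, 1]
Insert 13: shifted 0 elements -> [2, 8, 13, 1]
Insert 1: shifted 3 elements -> [1, 2, 8, 13]


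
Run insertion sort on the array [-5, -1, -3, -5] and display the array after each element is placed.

First element -5 is already 'sorted'
Insert -1: shifted 0 elements -> [-5, -1, -3, -5]
Insert -3: shifted 1 elements -> [-5, -3, -1, -5]
Insert -5: shifted 2 elements -> [-5, -5, -3, -1]


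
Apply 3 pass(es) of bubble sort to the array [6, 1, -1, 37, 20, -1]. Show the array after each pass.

After pass 1: [1, -1, 6, 20, -1, 37] (4 swaps)
After pass 2: [-1, 1, 6, -1, 20, 37] (2 swaps)
After pass 3: [-1, 1, -1, 6, 20, 37] (1 swaps)
Total swaps: 7


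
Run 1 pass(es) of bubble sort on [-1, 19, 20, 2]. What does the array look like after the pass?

After pass 1: [-1, 19, 2, 20] (1 swaps)
Total swaps: 1


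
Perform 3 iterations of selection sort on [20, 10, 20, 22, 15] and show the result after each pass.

Pass 1: Select minimum 10 at index 1, swap -> [10, 20, 20, 22, 15]
Pass 2: Select minimum 15 at index 4, swap -> [10, 15, 20, 22, 20]
Pass 3: Select minimum 20 at index 2, swap -> [10, 15, 20, 22, 20]


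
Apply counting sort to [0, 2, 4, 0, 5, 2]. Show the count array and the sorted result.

Count array: [2, 0, 2, 0, 1, 1]
(count[i] = number of elements equal to i)
Cumulative count: [2, 2, 4, 4, 5, 6]
Sorted: [0, 0, 2, 2, 4, 5]


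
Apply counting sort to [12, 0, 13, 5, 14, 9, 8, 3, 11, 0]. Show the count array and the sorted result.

Count array: [2, 0, 0, 1, 0, 1, 0, 0, 1, 1, 0, 1, 1, 1, 1]
(count[i] = number of elements equal to i)
Cumulative count: [2, 2, 2, 3, 3, 4, 4, 4, 5, 6, 6, 7, 8, 9, 10]
Sorted: [0, 0, 3, 5, 8, 9, 11, 12, 13, 14]


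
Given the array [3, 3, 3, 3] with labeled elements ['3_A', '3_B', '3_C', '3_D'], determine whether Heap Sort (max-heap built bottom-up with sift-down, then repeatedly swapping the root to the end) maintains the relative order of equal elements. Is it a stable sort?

Trace Heap Sort on the labeled array (the key is the number; the letter only tracks identity):
  Build max-heap: [3_A, 3_B, 3_C, 3_D]
  Swap root 3_A to index 3, re-heapify first 3 -> [3_D, 3_B, 3_C, 3_A]
  Swap root 3_D to index 2, re-heapify first 2 -> [3_C, 3_B, 3_D, 3_A]
  Swap root 3_C to index 1, re-heapify first 1 -> [3_B, 3_C, 3_D, 3_A]
Final order: [3_B, 3_C, 3_D, 3_A]
Equal keys:
  value 3: originally 3_A, 3_B, 3_C, 3_D; after sorting 3_B, 3_C, 3_D, 3_A -> order changed
Equal keys were reordered, so Heap Sort is not stable: heap construction and root-to-end swaps move elements without regard to the original order of equal keys. (One such input is enough; an unstable sort may happen to preserve order on other inputs, but it gives no guarantee.)
Answer: Not stable


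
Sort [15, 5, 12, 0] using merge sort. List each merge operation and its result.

Divide and conquer:
  Merge [15] + [5] -> [5, 15]
  Merge [12] + [0] -> [0, 12]
  Merge [5, 15] + [0, 12] -> [0, 5, 12, 15]


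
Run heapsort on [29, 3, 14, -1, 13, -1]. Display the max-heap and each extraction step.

Build heap: [29, 13, 14, -1, 3, -1]
Extract 29: [14, 13, -1, -1, 3, 29]
Extract 14: [13, 3, -1, -1, 14, 29]
Extract 13: [3, -1, -1, 13, 14, 29]
Extract 3: [-1, -1, 3, 13, 14, 29]
Extract -1: [-1, -1, 3, 13, 14, 29]


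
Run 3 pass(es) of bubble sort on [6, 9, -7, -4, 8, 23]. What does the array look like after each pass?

After pass 1: [6, -7, -4, 8, 9, 23] (3 swaps)
After pass 2: [-7, -4, 6, 8, 9, 23] (2 swaps)
After pass 3: [-7, -4, 6, 8, 9, 23] (0 swaps)
Total swaps: 5


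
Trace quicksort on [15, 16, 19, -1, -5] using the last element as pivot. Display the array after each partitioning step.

Partition 1: pivot=-5 at index 0 -> [-5, 16, 19, -1, 15]
Partition 2: pivot=15 at index 2 -> [-5, -1, 15, 16, 19]
Partition 3: pivot=19 at index 4 -> [-5, -1, 15, 16, 19]


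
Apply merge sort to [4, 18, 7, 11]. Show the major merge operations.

Divide and conquer:
  Merge [4] + [18] -> [4, 18]
  Merge [7] + [11] -> [7, 11]
  Merge [4, 18] + [7, 11] -> [4, 7, 11, 18]


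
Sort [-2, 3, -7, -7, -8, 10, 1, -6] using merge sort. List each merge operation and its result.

Divide and conquer:
  Merge [-2] + [3] -> [-2, 3]
  Merge [-7] + [-7] -> [-7, -7]
  Merge [-2, 3] + [-7, -7] -> [-7, -7, -2, 3]
  Merge [-8] + [10] -> [-8, 10]
  Merge [1] + [-6] -> [-6, 1]
  Merge [-8, 10] + [-6, 1] -> [-8, -6, 1, 10]
  Merge [-7, -7, -2, 3] + [-8, -6, 1, 10] -> [-8, -7, -7, -6, -2, 1, 3, 10]


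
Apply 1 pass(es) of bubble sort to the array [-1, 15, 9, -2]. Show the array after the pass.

After pass 1: [-1, 9, -2, 15] (2 swaps)
Total swaps: 2


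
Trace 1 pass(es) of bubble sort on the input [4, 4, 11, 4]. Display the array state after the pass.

After pass 1: [4, 4, 4, 11] (1 swaps)
Total swaps: 1


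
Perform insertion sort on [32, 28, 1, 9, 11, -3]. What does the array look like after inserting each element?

First element 32 is already 'sorted'
Insert 28: shifted 1 elements -> [28, 32, 1, 9, 11, -3]
Insert 1: shifted 2 elements -> [1, 28, 32, 9, 11, -3]
Insert 9: shifted 2 elements -> [1, 9, 28, 32, 11, -3]
Insert 11: shifted 2 elements -> [1, 9, 11, 28, 32, -3]
Insert -3: shifted 5 elements -> [-3, 1, 9, 11, 28, 32]


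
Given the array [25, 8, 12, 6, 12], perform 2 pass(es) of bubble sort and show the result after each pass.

After pass 1: [8, 12, 6, 12, 25] (4 swaps)
After pass 2: [8, 6, 12, 12, 25] (1 swaps)
Total swaps: 5


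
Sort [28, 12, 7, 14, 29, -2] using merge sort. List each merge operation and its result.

Divide and conquer:
  Merge [12] + [7] -> [7, 12]
  Merge [28] + [7, 12] -> [7, 12, 28]
  Merge [29] + [-2] -> [-2, 29]
  Merge [14] + [-2, 29] -> [-2, 14, 29]
  Merge [7, 12, 28] + [-2, 14, 29] -> [-2, 7, 12, 14, 28, 29]


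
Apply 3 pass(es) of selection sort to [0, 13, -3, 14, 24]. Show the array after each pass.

Pass 1: Select minimum -3 at index 2, swap -> [-3, 13, 0, 14, 24]
Pass 2: Select minimum 0 at index 2, swap -> [-3, 0, 13, 14, 24]
Pass 3: Select minimum 13 at index 2, swap -> [-3, 0, 13, 14, 24]


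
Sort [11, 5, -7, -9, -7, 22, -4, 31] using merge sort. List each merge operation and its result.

Divide and conquer:
  Merge [11] + [5] -> [5, 11]
  Merge [-7] + [-9] -> [-9, -7]
  Merge [5, 11] + [-9, -7] -> [-9, -7, 5, 11]
  Merge [-7] + [22] -> [-7, 22]
  Merge [-4] + [31] -> [-4, 31]
  Merge [-7, 22] + [-4, 31] -> [-7, -4, 22, 31]
  Merge [-9, -7, 5, 11] + [-7, -4, 22, 31] -> [-9, -7, -7, -4, 5, 11, 22, 31]


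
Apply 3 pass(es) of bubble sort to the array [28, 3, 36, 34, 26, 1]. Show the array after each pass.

After pass 1: [3, 28, 34, 26, 1, 36] (4 swaps)
After pass 2: [3, 28, 26, 1, 34, 36] (2 swaps)
After pass 3: [3, 26, 1, 28, 34, 36] (2 swaps)
Total swaps: 8


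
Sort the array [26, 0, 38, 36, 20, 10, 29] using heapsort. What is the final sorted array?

Build heap: [38, 36, 29, 0, 20, 10, 26]
Extract 38: [36, 26, 29, 0, 20, 10, 38]
Extract 36: [29, 26, 10, 0, 20, 36, 38]
Extract 29: [26, 20, 10, 0, 29, 36, 38]
Extract 26: [20, 0, 10, 26, 29, 36, 38]
Extract 20: [10, 0, 20, 26, 29, 36, 38]
Extract 10: [0, 10, 20, 26, 29, 36, 38]


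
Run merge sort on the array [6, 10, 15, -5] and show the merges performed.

Divide and conquer:
  Merge [6] + [10] -> [6, 10]
  Merge [15] + [-5] -> [-5, 15]
  Merge [6, 10] + [-5, 15] -> [-5, 6, 10, 15]


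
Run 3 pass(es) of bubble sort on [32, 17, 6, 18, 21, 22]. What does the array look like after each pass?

After pass 1: [17, 6, 18, 21, 22, 32] (5 swaps)
After pass 2: [6, 17, 18, 21, 22, 32] (1 swaps)
After pass 3: [6, 17, 18, 21, 22, 32] (0 swaps)
Total swaps: 6


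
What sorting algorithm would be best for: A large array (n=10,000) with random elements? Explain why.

Best choice: Quicksort or Mergesort
Reason: Both have O(n log n) average case; quicksort has lower constant factors


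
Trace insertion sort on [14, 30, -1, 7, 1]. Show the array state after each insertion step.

First element 14 is already 'sorted'
Insert 30: shifted 0 elements -> [14, 30, -1, 7, 1]
Insert -1: shifted 2 elements -> [-1, 14, 30, 7, 1]
Insert 7: shifted 2 elements -> [-1, 7, 14, 30, 1]
Insert 1: shifted 3 elements -> [-1, 1, 7, 14, 30]


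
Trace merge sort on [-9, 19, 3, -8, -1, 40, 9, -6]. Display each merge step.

Divide and conquer:
  Merge [-9] + [19] -> [-9, 19]
  Merge [3] + [-8] -> [-8, 3]
  Merge [-9, 19] + [-8, 3] -> [-9, -8, 3, 19]
  Merge [-1] + [40] -> [-1, 40]
  Merge [9] + [-6] -> [-6, 9]
  Merge [-1, 40] + [-6, 9] -> [-6, -1, 9, 40]
  Merge [-9, -8, 3, 19] + [-6, -1, 9, 40] -> [-9, -8, -6, -1, 3, 9, 19, 40]


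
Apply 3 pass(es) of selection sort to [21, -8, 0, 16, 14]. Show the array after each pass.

Pass 1: Select minimum -8 at index 1, swap -> [-8, 21, 0, 16, 14]
Pass 2: Select minimum 0 at index 2, swap -> [-8, 0, 21, 16, 14]
Pass 3: Select minimum 14 at index 4, swap -> [-8, 0, 14, 16, 21]


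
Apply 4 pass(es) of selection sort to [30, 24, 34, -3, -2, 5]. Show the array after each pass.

Pass 1: Select minimum -3 at index 3, swap -> [-3, 24, 34, 30, -2, 5]
Pass 2: Select minimum -2 at index 4, swap -> [-3, -2, 34, 30, 24, 5]
Pass 3: Select minimum 5 at index 5, swap -> [-3, -2, 5, 30, 24, 34]
Pass 4: Select minimum 24 at index 4, swap -> [-3, -2, 5, 24, 30, 34]


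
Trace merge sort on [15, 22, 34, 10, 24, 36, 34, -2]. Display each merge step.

Divide and conquer:
  Merge [15] + [22] -> [15, 22]
  Merge [34] + [10] -> [10, 34]
  Merge [15, 22] + [10, 34] -> [10, 15, 22, 34]
  Merge [24] + [36] -> [24, 36]
  Merge [34] + [-2] -> [-2, 34]
  Merge [24, 36] + [-2, 34] -> [-2, 24, 34, 36]
  Merge [10, 15, 22, 34] + [-2, 24, 34, 36] -> [-2, 10, 15, 22, 24, 34, 34, 36]


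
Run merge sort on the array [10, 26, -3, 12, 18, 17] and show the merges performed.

Divide and conquer:
  Merge [26] + [-3] -> [-3, 26]
  Merge [10] + [-3, 26] -> [-3, 10, 26]
  Merge [18] + [17] -> [17, 18]
  Merge [12] + [17, 18] -> [12, 17, 18]
  Merge [-3, 10, 26] + [12, 17, 18] -> [-3, 10, 12, 17, 18, 26]


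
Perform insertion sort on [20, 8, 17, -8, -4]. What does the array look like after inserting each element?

First element 20 is already 'sorted'
Insert 8: shifted 1 elements -> [8, 20, 17, -8, -4]
Insert 17: shifted 1 elements -> [8, 17, 20, -8, -4]
Insert -8: shifted 3 elements -> [-8, 8, 17, 20, -4]
Insert -4: shifted 3 elements -> [-8, -4, 8, 17, 20]


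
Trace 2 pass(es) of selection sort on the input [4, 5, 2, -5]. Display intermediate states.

Pass 1: Select minimum -5 at index 3, swap -> [-5, 5, 2, 4]
Pass 2: Select minimum 2 at index 2, swap -> [-5, 2, 5, 4]


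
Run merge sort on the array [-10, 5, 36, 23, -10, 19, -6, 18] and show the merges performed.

Divide and conquer:
  Merge [-10] + [5] -> [-10, 5]
  Merge [36] + [23] -> [23, 36]
  Merge [-10, 5] + [23, 36] -> [-10, 5, 23, 36]
  Merge [-10] + [19] -> [-10, 19]
  Merge [-6] + [18] -> [-6, 18]
  Merge [-10, 19] + [-6, 18] -> [-10, -6, 18, 19]
  Merge [-10, 5, 23, 36] + [-10, -6, 18, 19] -> [-10, -10, -6, 5, 18, 19, 23, 36]


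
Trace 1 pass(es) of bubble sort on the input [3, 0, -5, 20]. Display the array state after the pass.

After pass 1: [0, -5, 3, 20] (2 swaps)
Total swaps: 2


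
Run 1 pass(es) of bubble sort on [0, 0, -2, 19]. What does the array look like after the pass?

After pass 1: [0, -2, 0, 19] (1 swaps)
Total swaps: 1


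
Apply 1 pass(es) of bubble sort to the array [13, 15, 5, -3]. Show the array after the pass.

After pass 1: [13, 5, -3, 15] (2 swaps)
Total swaps: 2


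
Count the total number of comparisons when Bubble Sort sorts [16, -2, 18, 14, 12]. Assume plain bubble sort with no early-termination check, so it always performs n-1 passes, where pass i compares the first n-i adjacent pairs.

Pass 1: compare adjacent pairs (0,1)..(3,4) = 4 comparison(s), 3 swap(s) -> [-2, 16, 14, 12, 18]
Pass 2: compare adjacent pairs (0,1)..(2,3) = 3 comparison(s), 2 swap(s) -> [-2, 14, 12, 16, 18]
Pass 3: compare adjacent pairs (0,1)..(1,2) = 2 comparison(s), 1 swap(s) -> [-2, 12, 14, 16, 18]
Pass 4: compare adjacent pairs (0,1)..(0,1) = 1 comparison(s), 0 swap(s) -> [-2, 12, 14, 16, 18]
Total comparisons: 4 + 3 + 2 + 1 = 10


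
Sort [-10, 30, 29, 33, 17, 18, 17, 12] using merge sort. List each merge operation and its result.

Divide and conquer:
  Merge [-10] + [30] -> [-10, 30]
  Merge [29] + [33] -> [29, 33]
  Merge [-10, 30] + [29, 33] -> [-10, 29, 30, 33]
  Merge [17] + [18] -> [17, 18]
  Merge [17] + [12] -> [12, 17]
  Merge [17, 18] + [12, 17] -> [12, 17, 17, 18]
  Merge [-10, 29, 30, 33] + [12, 17, 17, 18] -> [-10, 12, 17, 17, 18, 29, 30, 33]


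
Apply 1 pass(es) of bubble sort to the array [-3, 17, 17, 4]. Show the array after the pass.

After pass 1: [-3, 17, 4, 17] (1 swaps)
Total swaps: 1


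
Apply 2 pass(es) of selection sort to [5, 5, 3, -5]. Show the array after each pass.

Pass 1: Select minimum -5 at index 3, swap -> [-5, 5, 3, 5]
Pass 2: Select minimum 3 at index 2, swap -> [-5, 3, 5, 5]


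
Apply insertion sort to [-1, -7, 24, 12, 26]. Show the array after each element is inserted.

First element -1 is already 'sorted'
Insert -7: shifted 1 elements -> [-7, -1, 24, 12, 26]
Insert 24: shifted 0 elements -> [-7, -1, 24, 12, 26]
Insert 12: shifted 1 elements -> [-7, -1, 12, 24, 26]
Insert 26: shifted 0 elements -> [-7, -1, 12, 24, 26]


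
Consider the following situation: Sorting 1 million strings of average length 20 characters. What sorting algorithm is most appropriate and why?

Best choice: MSD radix sort or Mergesort
Reason: MSD radix sort is a non-comparison sort that buckets the strings by successive character positions, running in time proportional to the total number of characters examined rather than O(n log n) string comparisons; mergesort is a stable O(n log n)-comparison alternative that works for arbitrary variable-length keys


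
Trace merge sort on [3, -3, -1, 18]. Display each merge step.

Divide and conquer:
  Merge [3] + [-3] -> [-3, 3]
  Merge [-1] + [18] -> [-1, 18]
  Merge [-3, 3] + [-1, 18] -> [-3, -1, 3, 18]


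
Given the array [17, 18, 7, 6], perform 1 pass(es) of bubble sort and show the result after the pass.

After pass 1: [17, 7, 6, 18] (2 swaps)
Total swaps: 2


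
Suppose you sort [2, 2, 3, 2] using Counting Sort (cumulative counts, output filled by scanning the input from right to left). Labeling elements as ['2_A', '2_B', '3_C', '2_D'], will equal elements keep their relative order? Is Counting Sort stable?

Trace Counting Sort on the labeled array (the key is the number; the letter only tracks identity):
  Counts for values 0..3: [0, 0, 3, 1]
  Cumulative counts: [0, 0, 3, 4]
  Scan right to left: place 2_D at output index 2
  Scan right to left: place 3_C at output index 3
  Scan right to left: place 2_B at output index 1
  Scan right to left: place 2_A at output index 0
  Output: [2_A, 2_B, 2_D, 3_C]
Equal keys:
  value 2: originally 2_A, 2_B, 2_D; after sorting 2_A, 2_B, 2_D -> order preserved
All equal keys kept their original relative order. Counting Sort is stable: scanning the input right to left with decreasing cumulative counts places later duplicates at later output positions.
Answer: Stable


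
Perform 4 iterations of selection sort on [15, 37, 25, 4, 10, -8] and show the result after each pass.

Pass 1: Select minimum -8 at index 5, swap -> [-8, 37, 25, 4, 10, 15]
Pass 2: Select minimum 4 at index 3, swap -> [-8, 4, 25, 37, 10, 15]
Pass 3: Select minimum 10 at index 4, swap -> [-8, 4, 10, 37, 25, 15]
Pass 4: Select minimum 15 at index 5, swap -> [-8, 4, 10, 15, 25, 37]


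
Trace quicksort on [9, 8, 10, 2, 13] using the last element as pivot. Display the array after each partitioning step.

Partition 1: pivot=13 at index 4 -> [9, 8, 10, 2, 13]
Partition 2: pivot=2 at index 0 -> [2, 8, 10, 9, 13]
Partition 3: pivot=9 at index 2 -> [2, 8, 9, 10, 13]


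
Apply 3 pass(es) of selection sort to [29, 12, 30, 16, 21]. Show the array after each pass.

Pass 1: Select minimum 12 at index 1, swap -> [12, 29, 30, 16, 21]
Pass 2: Select minimum 16 at index 3, swap -> [12, 16, 30, 29, 21]
Pass 3: Select minimum 21 at index 4, swap -> [12, 16, 21, 29, 30]


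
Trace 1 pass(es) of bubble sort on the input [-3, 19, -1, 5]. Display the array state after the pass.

After pass 1: [-3, -1, 5, 19] (2 swaps)
Total swaps: 2


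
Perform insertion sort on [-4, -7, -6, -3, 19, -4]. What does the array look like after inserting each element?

First element -4 is already 'sorted'
Insert -7: shifted 1 elements -> [-7, -4, -6, -3, 19, -4]
Insert -6: shifted 1 elements -> [-7, -6, -4, -3, 19, -4]
Insert -3: shifted 0 elements -> [-7, -6, -4, -3, 19, -4]
Insert 19: shifted 0 elements -> [-7, -6, -4, -3, 19, -4]
Insert -4: shifted 2 elements -> [-7, -6, -4, -4, -3, 19]


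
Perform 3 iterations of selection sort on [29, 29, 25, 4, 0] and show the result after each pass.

Pass 1: Select minimum 0 at index 4, swap -> [0, 29, 25, 4, 29]
Pass 2: Select minimum 4 at index 3, swap -> [0, 4, 25, 29, 29]
Pass 3: Select minimum 25 at index 2, swap -> [0, 4, 25, 29, 29]


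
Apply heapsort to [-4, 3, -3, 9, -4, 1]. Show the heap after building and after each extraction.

Build heap: [9, 3, 1, -4, -4, -3]
Extract 9: [3, -3, 1, -4, -4, 9]
Extract 3: [1, -3, -4, -4, 3, 9]
Extract 1: [-3, -4, -4, 1, 3, 9]
Extract -3: [-4, -4, -3, 1, 3, 9]
Extract -4: [-4, -4, -3, 1, 3, 9]


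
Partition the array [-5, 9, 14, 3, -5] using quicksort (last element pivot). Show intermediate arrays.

Partition 1: pivot=-5 at index 1 -> [-5, -5, 14, 3, 9]
Partition 2: pivot=9 at index 3 -> [-5, -5, 3, 9, 14]


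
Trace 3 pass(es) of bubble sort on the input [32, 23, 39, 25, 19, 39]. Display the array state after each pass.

After pass 1: [23, 32, 25, 19, 39, 39] (3 swaps)
After pass 2: [23, 25, 19, 32, 39, 39] (2 swaps)
After pass 3: [23, 19, 25, 32, 39, 39] (1 swaps)
Total swaps: 6


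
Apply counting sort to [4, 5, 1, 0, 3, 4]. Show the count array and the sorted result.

Count array: [1, 1, 0, 1, 2, 1]
(count[i] = number of elements equal to i)
Cumulative count: [1, 2, 2, 3, 5, 6]
Sorted: [0, 1, 3, 4, 4, 5]


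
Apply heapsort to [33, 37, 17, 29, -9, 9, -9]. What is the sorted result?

Build heap: [37, 33, 17, 29, -9, 9, -9]
Extract 37: [33, 29, 17, -9, -9, 9, 37]
Extract 33: [29, 9, 17, -9, -9, 33, 37]
Extract 29: [17, 9, -9, -9, 29, 33, 37]
Extract 17: [9, -9, -9, 17, 29, 33, 37]
Extract 9: [-9, -9, 9, 17, 29, 33, 37]
Extract -9: [-9, -9, 9, 17, 29, 33, 37]


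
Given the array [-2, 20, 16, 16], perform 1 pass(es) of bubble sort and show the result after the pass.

After pass 1: [-2, 16, 16, 20] (2 swaps)
Total swaps: 2


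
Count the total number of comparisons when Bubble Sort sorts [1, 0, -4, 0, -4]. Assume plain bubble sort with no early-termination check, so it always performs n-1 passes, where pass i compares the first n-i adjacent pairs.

Pass 1: compare adjacent pairs (0,1)..(3,4) = 4 comparison(s), 4 swap(s) -> [0, -4, 0, -4, 1]
Pass 2: compare adjacent pairs (0,1)..(2,3) = 3 comparison(s), 2 swap(s) -> [-4, 0, -4, 0, 1]
Pass 3: compare adjacent pairs (0,1)..(1,2) = 2 comparison(s), 1 swap(s) -> [-4, -4, 0, 0, 1]
Pass 4: compare adjacent pairs (0,1)..(0,1) = 1 comparison(s), 0 swap(s) -> [-4, -4, 0, 0, 1]
Total comparisons: 4 + 3 + 2 + 1 = 10
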